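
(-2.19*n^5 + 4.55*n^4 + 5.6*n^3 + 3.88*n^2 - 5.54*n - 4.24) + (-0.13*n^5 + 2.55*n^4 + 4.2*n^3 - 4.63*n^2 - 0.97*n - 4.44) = -2.32*n^5 + 7.1*n^4 + 9.8*n^3 - 0.75*n^2 - 6.51*n - 8.68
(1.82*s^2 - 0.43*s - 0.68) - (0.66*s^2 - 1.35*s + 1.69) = 1.16*s^2 + 0.92*s - 2.37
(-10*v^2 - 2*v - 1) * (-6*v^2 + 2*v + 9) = 60*v^4 - 8*v^3 - 88*v^2 - 20*v - 9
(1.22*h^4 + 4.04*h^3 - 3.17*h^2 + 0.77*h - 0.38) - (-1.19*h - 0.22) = 1.22*h^4 + 4.04*h^3 - 3.17*h^2 + 1.96*h - 0.16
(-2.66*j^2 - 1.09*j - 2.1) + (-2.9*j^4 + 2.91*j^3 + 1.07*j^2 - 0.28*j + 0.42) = -2.9*j^4 + 2.91*j^3 - 1.59*j^2 - 1.37*j - 1.68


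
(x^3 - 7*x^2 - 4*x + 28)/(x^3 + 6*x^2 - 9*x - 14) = (x^2 - 5*x - 14)/(x^2 + 8*x + 7)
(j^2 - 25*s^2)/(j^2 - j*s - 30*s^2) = (-j + 5*s)/(-j + 6*s)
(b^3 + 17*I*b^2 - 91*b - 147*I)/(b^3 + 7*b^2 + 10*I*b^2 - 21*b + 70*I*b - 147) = (b + 7*I)/(b + 7)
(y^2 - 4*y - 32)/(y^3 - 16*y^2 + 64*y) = (y + 4)/(y*(y - 8))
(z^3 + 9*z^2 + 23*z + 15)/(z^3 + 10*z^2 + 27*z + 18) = (z + 5)/(z + 6)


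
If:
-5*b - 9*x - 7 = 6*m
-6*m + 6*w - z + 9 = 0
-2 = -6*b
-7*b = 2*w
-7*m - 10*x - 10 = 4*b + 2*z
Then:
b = 1/3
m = 22/45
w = -7/6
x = -58/45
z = -14/15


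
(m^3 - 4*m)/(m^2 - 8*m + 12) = m*(m + 2)/(m - 6)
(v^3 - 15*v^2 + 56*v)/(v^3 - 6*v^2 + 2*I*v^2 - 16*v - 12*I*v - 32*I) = v*(v - 7)/(v^2 + 2*v*(1 + I) + 4*I)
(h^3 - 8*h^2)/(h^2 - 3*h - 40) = h^2/(h + 5)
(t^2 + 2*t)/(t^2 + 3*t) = (t + 2)/(t + 3)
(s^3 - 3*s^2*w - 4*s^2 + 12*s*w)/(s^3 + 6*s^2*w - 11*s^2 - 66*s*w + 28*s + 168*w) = s*(s - 3*w)/(s^2 + 6*s*w - 7*s - 42*w)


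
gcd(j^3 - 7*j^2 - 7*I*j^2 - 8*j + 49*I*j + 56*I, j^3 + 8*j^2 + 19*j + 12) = j + 1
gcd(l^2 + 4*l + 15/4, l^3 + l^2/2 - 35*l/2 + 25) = 1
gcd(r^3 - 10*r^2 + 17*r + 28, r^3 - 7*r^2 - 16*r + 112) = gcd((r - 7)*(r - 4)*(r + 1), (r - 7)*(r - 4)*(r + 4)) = r^2 - 11*r + 28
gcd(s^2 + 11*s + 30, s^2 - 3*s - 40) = s + 5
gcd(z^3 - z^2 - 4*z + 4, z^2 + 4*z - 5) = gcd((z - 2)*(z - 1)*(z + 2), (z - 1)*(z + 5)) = z - 1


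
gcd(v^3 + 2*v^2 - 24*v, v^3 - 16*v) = v^2 - 4*v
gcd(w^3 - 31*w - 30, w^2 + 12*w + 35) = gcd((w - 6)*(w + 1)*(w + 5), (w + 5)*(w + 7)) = w + 5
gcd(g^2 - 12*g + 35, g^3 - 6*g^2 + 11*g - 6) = 1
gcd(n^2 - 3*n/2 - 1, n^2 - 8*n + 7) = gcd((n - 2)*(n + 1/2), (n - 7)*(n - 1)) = 1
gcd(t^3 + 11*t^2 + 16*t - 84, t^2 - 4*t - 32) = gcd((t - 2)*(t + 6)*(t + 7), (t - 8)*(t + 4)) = 1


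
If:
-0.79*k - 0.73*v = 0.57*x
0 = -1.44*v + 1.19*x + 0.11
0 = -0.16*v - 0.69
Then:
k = 7.82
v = -4.31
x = -5.31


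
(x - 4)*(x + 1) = x^2 - 3*x - 4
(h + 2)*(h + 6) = h^2 + 8*h + 12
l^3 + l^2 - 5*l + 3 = (l - 1)^2*(l + 3)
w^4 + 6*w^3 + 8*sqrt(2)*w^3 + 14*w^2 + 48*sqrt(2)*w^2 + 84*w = w*(w + 6)*(w + sqrt(2))*(w + 7*sqrt(2))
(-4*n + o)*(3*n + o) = -12*n^2 - n*o + o^2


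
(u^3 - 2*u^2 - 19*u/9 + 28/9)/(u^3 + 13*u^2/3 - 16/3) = (u - 7/3)/(u + 4)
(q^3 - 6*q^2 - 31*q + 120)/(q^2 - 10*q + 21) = (q^2 - 3*q - 40)/(q - 7)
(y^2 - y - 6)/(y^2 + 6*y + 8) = (y - 3)/(y + 4)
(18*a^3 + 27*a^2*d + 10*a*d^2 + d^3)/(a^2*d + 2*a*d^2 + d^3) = (18*a^2 + 9*a*d + d^2)/(d*(a + d))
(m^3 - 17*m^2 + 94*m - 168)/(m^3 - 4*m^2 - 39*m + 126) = (m^2 - 10*m + 24)/(m^2 + 3*m - 18)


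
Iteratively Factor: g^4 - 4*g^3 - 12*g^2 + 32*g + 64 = (g - 4)*(g^3 - 12*g - 16) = (g - 4)*(g + 2)*(g^2 - 2*g - 8) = (g - 4)^2*(g + 2)*(g + 2)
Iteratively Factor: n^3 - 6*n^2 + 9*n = (n - 3)*(n^2 - 3*n) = (n - 3)^2*(n)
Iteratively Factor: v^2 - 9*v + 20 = (v - 5)*(v - 4)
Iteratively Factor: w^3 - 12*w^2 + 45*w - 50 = (w - 5)*(w^2 - 7*w + 10) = (w - 5)*(w - 2)*(w - 5)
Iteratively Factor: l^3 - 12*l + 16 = (l - 2)*(l^2 + 2*l - 8) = (l - 2)*(l + 4)*(l - 2)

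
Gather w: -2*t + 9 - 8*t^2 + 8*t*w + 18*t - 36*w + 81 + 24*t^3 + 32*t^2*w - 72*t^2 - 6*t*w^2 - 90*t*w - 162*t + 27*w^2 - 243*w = 24*t^3 - 80*t^2 - 146*t + w^2*(27 - 6*t) + w*(32*t^2 - 82*t - 279) + 90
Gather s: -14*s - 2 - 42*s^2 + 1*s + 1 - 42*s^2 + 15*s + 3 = -84*s^2 + 2*s + 2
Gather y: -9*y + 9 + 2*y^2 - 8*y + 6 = 2*y^2 - 17*y + 15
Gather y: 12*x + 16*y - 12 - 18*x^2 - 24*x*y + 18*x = -18*x^2 + 30*x + y*(16 - 24*x) - 12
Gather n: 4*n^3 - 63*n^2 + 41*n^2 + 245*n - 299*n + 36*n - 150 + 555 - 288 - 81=4*n^3 - 22*n^2 - 18*n + 36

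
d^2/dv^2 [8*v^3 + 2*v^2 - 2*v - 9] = 48*v + 4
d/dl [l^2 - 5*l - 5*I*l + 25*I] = 2*l - 5 - 5*I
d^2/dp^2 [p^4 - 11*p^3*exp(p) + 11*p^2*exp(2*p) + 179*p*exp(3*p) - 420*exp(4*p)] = -11*p^3*exp(p) + 44*p^2*exp(2*p) - 66*p^2*exp(p) + 12*p^2 + 1611*p*exp(3*p) + 88*p*exp(2*p) - 66*p*exp(p) - 6720*exp(4*p) + 1074*exp(3*p) + 22*exp(2*p)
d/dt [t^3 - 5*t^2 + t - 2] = 3*t^2 - 10*t + 1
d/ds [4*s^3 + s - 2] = 12*s^2 + 1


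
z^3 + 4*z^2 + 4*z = z*(z + 2)^2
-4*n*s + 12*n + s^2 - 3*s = (-4*n + s)*(s - 3)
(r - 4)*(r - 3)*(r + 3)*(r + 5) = r^4 + r^3 - 29*r^2 - 9*r + 180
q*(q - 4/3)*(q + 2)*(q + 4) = q^4 + 14*q^3/3 - 32*q/3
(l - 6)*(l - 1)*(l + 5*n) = l^3 + 5*l^2*n - 7*l^2 - 35*l*n + 6*l + 30*n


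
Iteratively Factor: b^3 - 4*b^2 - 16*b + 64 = (b - 4)*(b^2 - 16) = (b - 4)^2*(b + 4)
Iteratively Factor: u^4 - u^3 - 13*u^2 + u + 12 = (u - 4)*(u^3 + 3*u^2 - u - 3) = (u - 4)*(u + 1)*(u^2 + 2*u - 3) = (u - 4)*(u + 1)*(u + 3)*(u - 1)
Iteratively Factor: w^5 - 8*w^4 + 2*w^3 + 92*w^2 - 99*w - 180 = (w + 3)*(w^4 - 11*w^3 + 35*w^2 - 13*w - 60) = (w - 3)*(w + 3)*(w^3 - 8*w^2 + 11*w + 20) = (w - 3)*(w + 1)*(w + 3)*(w^2 - 9*w + 20) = (w - 4)*(w - 3)*(w + 1)*(w + 3)*(w - 5)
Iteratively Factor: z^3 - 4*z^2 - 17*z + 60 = (z + 4)*(z^2 - 8*z + 15) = (z - 5)*(z + 4)*(z - 3)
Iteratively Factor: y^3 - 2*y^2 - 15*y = (y)*(y^2 - 2*y - 15) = y*(y + 3)*(y - 5)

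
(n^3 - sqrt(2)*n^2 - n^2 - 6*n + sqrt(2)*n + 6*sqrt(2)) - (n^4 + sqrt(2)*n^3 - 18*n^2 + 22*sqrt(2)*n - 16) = -n^4 - sqrt(2)*n^3 + n^3 - sqrt(2)*n^2 + 17*n^2 - 21*sqrt(2)*n - 6*n + 6*sqrt(2) + 16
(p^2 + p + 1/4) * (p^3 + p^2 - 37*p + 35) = p^5 + 2*p^4 - 143*p^3/4 - 7*p^2/4 + 103*p/4 + 35/4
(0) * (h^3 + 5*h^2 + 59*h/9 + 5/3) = 0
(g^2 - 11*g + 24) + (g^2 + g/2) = 2*g^2 - 21*g/2 + 24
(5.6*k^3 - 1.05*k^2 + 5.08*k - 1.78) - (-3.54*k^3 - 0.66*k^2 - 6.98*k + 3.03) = 9.14*k^3 - 0.39*k^2 + 12.06*k - 4.81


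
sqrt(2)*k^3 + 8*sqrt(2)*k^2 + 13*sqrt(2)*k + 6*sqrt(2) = (k + 1)*(k + 6)*(sqrt(2)*k + sqrt(2))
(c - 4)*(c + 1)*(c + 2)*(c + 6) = c^4 + 5*c^3 - 16*c^2 - 68*c - 48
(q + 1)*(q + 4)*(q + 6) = q^3 + 11*q^2 + 34*q + 24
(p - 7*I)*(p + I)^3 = p^4 - 4*I*p^3 + 18*p^2 + 20*I*p - 7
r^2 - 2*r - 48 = (r - 8)*(r + 6)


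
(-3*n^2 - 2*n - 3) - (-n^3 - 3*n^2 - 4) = n^3 - 2*n + 1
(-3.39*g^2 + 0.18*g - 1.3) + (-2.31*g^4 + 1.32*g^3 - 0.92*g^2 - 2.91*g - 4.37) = -2.31*g^4 + 1.32*g^3 - 4.31*g^2 - 2.73*g - 5.67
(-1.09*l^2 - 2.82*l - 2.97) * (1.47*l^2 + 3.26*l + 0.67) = -1.6023*l^4 - 7.6988*l^3 - 14.2894*l^2 - 11.5716*l - 1.9899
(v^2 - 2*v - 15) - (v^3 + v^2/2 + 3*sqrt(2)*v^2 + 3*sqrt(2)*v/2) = -v^3 - 3*sqrt(2)*v^2 + v^2/2 - 3*sqrt(2)*v/2 - 2*v - 15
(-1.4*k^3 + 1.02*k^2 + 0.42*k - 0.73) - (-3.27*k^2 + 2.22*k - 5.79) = -1.4*k^3 + 4.29*k^2 - 1.8*k + 5.06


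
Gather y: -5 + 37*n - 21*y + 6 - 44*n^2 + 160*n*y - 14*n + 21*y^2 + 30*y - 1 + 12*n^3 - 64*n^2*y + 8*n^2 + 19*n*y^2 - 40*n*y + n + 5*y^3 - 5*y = 12*n^3 - 36*n^2 + 24*n + 5*y^3 + y^2*(19*n + 21) + y*(-64*n^2 + 120*n + 4)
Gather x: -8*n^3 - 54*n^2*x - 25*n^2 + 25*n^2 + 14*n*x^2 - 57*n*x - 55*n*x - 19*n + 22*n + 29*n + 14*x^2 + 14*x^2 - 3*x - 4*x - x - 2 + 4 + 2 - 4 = -8*n^3 + 32*n + x^2*(14*n + 28) + x*(-54*n^2 - 112*n - 8)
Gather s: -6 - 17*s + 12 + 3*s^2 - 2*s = 3*s^2 - 19*s + 6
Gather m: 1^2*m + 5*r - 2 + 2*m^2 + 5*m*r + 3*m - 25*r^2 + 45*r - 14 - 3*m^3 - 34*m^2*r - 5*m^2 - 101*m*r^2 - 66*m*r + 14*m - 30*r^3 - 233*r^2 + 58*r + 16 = -3*m^3 + m^2*(-34*r - 3) + m*(-101*r^2 - 61*r + 18) - 30*r^3 - 258*r^2 + 108*r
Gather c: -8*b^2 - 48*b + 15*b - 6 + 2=-8*b^2 - 33*b - 4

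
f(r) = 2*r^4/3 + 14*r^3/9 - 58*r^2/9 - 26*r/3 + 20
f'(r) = 8*r^3/3 + 14*r^2/3 - 116*r/9 - 26/3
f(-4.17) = 32.86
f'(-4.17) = -67.14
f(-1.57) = 15.75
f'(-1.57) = 12.75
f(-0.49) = 22.55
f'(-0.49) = -1.54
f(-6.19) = 436.53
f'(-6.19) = -382.55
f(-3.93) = 19.14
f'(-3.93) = -47.80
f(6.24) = 1103.70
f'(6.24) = 740.54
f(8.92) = 4754.50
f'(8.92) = 2140.29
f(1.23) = 4.01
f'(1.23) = -12.50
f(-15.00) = 27200.00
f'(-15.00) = -7765.33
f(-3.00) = 0.00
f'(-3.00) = 0.00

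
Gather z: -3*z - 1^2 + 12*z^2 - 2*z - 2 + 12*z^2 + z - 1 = 24*z^2 - 4*z - 4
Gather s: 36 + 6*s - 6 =6*s + 30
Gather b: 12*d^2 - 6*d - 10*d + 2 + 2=12*d^2 - 16*d + 4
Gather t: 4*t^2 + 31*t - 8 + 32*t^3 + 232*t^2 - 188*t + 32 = 32*t^3 + 236*t^2 - 157*t + 24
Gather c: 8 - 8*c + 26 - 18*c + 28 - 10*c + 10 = 72 - 36*c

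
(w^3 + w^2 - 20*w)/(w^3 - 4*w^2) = (w + 5)/w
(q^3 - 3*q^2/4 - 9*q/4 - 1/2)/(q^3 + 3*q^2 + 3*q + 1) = (4*q^2 - 7*q - 2)/(4*(q^2 + 2*q + 1))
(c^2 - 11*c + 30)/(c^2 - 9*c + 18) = (c - 5)/(c - 3)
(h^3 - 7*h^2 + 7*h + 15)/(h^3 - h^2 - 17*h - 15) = (h - 3)/(h + 3)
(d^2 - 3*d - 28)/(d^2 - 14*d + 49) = (d + 4)/(d - 7)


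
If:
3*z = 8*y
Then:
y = 3*z/8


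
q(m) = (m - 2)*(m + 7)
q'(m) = 2*m + 5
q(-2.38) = -20.24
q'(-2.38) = 0.24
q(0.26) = -12.63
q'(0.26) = 5.52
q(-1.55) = -19.35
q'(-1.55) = 1.90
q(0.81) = -9.29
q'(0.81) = 6.62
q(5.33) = 41.06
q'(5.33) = 15.66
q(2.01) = 0.09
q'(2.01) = 9.02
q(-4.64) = -15.67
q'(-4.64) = -4.28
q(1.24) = -6.26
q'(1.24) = 7.48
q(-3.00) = -20.00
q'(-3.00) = -1.00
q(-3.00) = -20.00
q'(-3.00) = -1.00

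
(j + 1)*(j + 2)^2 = j^3 + 5*j^2 + 8*j + 4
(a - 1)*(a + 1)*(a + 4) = a^3 + 4*a^2 - a - 4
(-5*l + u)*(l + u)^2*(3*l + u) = -15*l^4 - 32*l^3*u - 18*l^2*u^2 + u^4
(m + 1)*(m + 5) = m^2 + 6*m + 5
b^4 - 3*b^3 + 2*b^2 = b^2*(b - 2)*(b - 1)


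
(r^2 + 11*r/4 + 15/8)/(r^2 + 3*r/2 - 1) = (8*r^2 + 22*r + 15)/(4*(2*r^2 + 3*r - 2))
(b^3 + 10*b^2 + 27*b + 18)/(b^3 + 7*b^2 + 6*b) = (b + 3)/b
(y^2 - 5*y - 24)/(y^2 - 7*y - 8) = (y + 3)/(y + 1)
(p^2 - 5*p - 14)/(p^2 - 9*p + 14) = (p + 2)/(p - 2)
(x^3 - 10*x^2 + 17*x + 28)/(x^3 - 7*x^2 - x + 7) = (x - 4)/(x - 1)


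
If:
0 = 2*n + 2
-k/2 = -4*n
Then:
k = -8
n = -1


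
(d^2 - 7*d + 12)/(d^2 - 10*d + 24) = (d - 3)/(d - 6)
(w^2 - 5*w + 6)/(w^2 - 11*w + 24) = (w - 2)/(w - 8)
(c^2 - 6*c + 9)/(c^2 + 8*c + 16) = (c^2 - 6*c + 9)/(c^2 + 8*c + 16)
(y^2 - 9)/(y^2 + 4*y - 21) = (y + 3)/(y + 7)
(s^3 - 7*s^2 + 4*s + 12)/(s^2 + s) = s - 8 + 12/s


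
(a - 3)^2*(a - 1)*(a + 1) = a^4 - 6*a^3 + 8*a^2 + 6*a - 9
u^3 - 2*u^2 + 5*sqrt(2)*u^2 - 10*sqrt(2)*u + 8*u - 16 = (u - 2)*(u + sqrt(2))*(u + 4*sqrt(2))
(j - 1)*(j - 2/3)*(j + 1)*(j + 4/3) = j^4 + 2*j^3/3 - 17*j^2/9 - 2*j/3 + 8/9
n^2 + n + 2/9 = (n + 1/3)*(n + 2/3)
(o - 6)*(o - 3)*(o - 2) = o^3 - 11*o^2 + 36*o - 36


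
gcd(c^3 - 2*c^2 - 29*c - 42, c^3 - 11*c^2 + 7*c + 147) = c^2 - 4*c - 21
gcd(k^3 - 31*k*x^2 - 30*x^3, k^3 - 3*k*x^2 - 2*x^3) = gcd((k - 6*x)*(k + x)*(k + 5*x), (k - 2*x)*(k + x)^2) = k + x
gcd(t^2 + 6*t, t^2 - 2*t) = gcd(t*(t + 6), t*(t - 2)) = t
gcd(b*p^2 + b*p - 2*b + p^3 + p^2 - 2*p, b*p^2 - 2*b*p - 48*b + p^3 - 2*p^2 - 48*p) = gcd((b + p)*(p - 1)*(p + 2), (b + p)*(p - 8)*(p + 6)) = b + p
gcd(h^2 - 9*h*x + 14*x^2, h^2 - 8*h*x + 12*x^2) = -h + 2*x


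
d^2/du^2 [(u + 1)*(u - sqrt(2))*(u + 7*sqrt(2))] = 6*u + 2 + 12*sqrt(2)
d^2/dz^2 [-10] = 0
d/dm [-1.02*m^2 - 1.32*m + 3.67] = -2.04*m - 1.32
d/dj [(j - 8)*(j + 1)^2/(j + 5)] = (j + 1)*(-(j - 8)*(j + 1) + 3*(j - 5)*(j + 5))/(j + 5)^2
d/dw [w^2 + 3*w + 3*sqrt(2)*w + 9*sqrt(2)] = 2*w + 3 + 3*sqrt(2)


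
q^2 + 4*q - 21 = (q - 3)*(q + 7)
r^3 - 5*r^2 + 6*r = r*(r - 3)*(r - 2)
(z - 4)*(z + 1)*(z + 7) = z^3 + 4*z^2 - 25*z - 28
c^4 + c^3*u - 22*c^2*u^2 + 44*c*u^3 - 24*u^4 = (c - 2*u)^2*(c - u)*(c + 6*u)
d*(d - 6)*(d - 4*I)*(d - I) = d^4 - 6*d^3 - 5*I*d^3 - 4*d^2 + 30*I*d^2 + 24*d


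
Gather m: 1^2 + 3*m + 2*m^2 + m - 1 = 2*m^2 + 4*m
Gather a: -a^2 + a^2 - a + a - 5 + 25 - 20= 0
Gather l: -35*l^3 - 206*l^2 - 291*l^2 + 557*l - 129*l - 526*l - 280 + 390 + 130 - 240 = -35*l^3 - 497*l^2 - 98*l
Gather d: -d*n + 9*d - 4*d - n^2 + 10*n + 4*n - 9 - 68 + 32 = d*(5 - n) - n^2 + 14*n - 45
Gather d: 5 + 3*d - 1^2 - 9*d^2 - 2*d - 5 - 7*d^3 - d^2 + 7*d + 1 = -7*d^3 - 10*d^2 + 8*d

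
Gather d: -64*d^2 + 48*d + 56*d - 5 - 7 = -64*d^2 + 104*d - 12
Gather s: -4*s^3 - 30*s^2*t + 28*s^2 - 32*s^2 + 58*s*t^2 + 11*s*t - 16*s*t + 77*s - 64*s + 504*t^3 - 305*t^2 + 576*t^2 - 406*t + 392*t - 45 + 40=-4*s^3 + s^2*(-30*t - 4) + s*(58*t^2 - 5*t + 13) + 504*t^3 + 271*t^2 - 14*t - 5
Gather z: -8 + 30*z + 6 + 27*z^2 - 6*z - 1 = 27*z^2 + 24*z - 3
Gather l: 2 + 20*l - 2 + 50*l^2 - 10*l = 50*l^2 + 10*l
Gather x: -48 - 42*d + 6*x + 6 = -42*d + 6*x - 42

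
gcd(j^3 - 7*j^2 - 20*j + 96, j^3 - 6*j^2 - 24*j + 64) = j^2 - 4*j - 32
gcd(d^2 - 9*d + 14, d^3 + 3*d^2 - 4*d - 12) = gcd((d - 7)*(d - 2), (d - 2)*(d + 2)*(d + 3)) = d - 2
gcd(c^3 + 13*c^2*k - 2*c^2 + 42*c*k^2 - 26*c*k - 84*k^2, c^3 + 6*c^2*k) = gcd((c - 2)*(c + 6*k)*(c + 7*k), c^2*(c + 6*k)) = c + 6*k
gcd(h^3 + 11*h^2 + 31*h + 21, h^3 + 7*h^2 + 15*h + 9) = h^2 + 4*h + 3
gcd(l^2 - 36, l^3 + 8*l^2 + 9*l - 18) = l + 6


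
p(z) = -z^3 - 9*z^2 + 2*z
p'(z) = -3*z^2 - 18*z + 2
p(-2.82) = -54.79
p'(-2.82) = 28.90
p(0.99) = -7.81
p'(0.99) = -18.76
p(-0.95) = -9.17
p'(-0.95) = 16.39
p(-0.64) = -4.70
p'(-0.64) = 12.29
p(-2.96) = -58.84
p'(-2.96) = 29.00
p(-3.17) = -64.93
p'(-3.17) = 28.91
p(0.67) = -3.00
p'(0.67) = -11.41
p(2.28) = -54.08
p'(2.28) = -54.64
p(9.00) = -1440.00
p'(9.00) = -403.00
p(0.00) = 0.00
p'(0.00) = 2.00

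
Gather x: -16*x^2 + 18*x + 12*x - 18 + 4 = -16*x^2 + 30*x - 14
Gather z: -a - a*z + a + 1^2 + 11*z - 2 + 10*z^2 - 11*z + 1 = -a*z + 10*z^2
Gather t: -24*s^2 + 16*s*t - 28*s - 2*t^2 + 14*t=-24*s^2 - 28*s - 2*t^2 + t*(16*s + 14)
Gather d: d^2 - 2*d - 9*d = d^2 - 11*d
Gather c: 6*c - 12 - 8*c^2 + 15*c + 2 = -8*c^2 + 21*c - 10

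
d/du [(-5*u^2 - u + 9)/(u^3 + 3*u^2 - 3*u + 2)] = (5*u^4 + 2*u^3 - 9*u^2 - 74*u + 25)/(u^6 + 6*u^5 + 3*u^4 - 14*u^3 + 21*u^2 - 12*u + 4)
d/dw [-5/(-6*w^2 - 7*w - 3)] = 5*(-12*w - 7)/(6*w^2 + 7*w + 3)^2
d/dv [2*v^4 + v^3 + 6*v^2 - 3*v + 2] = 8*v^3 + 3*v^2 + 12*v - 3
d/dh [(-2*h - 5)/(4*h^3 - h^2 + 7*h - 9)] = (-8*h^3 + 2*h^2 - 14*h + (2*h + 5)*(12*h^2 - 2*h + 7) + 18)/(4*h^3 - h^2 + 7*h - 9)^2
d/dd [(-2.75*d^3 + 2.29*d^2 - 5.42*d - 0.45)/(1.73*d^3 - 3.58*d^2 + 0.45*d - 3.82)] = (5.8833*d^4 + 16.2782*d^3 + 15.4774*d^2 - 20.7176*d + 20.9069)/(2.9929*d^6 - 12.3868*d^5 + 14.3734*d^4 - 16.4392*d^3 + 27.5537*d^2 - 3.438*d + 14.5924)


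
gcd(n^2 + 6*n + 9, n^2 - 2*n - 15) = n + 3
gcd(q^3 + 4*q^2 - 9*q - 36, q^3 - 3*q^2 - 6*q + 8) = 1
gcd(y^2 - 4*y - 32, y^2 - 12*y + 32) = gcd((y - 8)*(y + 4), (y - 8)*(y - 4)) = y - 8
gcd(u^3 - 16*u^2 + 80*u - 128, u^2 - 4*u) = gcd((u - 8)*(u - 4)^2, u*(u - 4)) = u - 4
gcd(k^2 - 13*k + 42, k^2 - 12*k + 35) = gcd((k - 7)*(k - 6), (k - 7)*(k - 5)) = k - 7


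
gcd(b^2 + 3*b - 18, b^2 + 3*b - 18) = b^2 + 3*b - 18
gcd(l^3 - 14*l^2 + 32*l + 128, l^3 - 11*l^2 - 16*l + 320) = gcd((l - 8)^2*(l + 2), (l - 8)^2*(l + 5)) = l^2 - 16*l + 64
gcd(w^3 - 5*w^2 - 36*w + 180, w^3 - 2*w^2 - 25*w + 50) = w - 5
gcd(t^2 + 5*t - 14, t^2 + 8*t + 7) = t + 7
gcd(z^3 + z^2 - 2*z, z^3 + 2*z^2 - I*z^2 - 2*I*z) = z^2 + 2*z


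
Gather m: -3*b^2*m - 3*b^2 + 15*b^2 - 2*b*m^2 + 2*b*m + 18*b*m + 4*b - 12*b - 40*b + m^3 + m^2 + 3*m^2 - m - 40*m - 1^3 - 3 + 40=12*b^2 - 48*b + m^3 + m^2*(4 - 2*b) + m*(-3*b^2 + 20*b - 41) + 36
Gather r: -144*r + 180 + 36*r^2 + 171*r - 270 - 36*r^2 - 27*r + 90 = 0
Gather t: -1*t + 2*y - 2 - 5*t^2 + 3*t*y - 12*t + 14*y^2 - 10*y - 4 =-5*t^2 + t*(3*y - 13) + 14*y^2 - 8*y - 6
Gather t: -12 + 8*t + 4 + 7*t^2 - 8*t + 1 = 7*t^2 - 7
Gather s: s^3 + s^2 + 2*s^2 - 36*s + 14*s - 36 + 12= s^3 + 3*s^2 - 22*s - 24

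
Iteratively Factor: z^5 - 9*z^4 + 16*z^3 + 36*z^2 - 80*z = (z - 5)*(z^4 - 4*z^3 - 4*z^2 + 16*z) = z*(z - 5)*(z^3 - 4*z^2 - 4*z + 16) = z*(z - 5)*(z + 2)*(z^2 - 6*z + 8) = z*(z - 5)*(z - 4)*(z + 2)*(z - 2)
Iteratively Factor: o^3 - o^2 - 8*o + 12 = (o + 3)*(o^2 - 4*o + 4) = (o - 2)*(o + 3)*(o - 2)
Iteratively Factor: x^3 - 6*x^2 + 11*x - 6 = (x - 2)*(x^2 - 4*x + 3) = (x - 2)*(x - 1)*(x - 3)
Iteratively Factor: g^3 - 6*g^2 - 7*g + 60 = (g - 5)*(g^2 - g - 12) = (g - 5)*(g + 3)*(g - 4)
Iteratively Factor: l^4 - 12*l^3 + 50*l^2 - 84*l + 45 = (l - 1)*(l^3 - 11*l^2 + 39*l - 45) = (l - 5)*(l - 1)*(l^2 - 6*l + 9) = (l - 5)*(l - 3)*(l - 1)*(l - 3)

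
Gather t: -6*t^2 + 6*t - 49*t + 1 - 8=-6*t^2 - 43*t - 7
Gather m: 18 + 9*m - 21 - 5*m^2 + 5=-5*m^2 + 9*m + 2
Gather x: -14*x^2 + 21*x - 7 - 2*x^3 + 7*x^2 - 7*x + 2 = -2*x^3 - 7*x^2 + 14*x - 5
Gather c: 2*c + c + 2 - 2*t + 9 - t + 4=3*c - 3*t + 15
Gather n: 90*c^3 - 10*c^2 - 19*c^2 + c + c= 90*c^3 - 29*c^2 + 2*c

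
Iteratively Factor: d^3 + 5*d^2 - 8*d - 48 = (d + 4)*(d^2 + d - 12) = (d - 3)*(d + 4)*(d + 4)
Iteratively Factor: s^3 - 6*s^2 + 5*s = (s - 5)*(s^2 - s) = s*(s - 5)*(s - 1)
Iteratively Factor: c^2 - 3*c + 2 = (c - 2)*(c - 1)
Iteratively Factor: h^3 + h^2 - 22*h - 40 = (h - 5)*(h^2 + 6*h + 8) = (h - 5)*(h + 4)*(h + 2)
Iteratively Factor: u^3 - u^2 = (u - 1)*(u^2) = u*(u - 1)*(u)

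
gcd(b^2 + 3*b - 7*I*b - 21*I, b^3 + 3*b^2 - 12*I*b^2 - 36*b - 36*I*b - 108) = b + 3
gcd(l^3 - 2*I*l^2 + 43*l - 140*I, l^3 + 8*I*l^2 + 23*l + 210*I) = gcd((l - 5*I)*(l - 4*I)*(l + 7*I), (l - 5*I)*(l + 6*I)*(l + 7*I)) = l^2 + 2*I*l + 35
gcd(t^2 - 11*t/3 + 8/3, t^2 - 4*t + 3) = t - 1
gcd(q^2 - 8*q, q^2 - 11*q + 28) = 1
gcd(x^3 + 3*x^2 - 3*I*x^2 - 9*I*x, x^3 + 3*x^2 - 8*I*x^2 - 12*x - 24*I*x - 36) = x + 3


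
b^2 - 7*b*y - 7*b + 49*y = (b - 7)*(b - 7*y)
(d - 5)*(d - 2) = d^2 - 7*d + 10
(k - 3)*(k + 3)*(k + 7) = k^3 + 7*k^2 - 9*k - 63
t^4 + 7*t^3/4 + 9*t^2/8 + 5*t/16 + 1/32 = (t + 1/4)*(t + 1/2)^3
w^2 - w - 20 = (w - 5)*(w + 4)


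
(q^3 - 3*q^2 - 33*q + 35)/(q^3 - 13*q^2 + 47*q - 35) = (q + 5)/(q - 5)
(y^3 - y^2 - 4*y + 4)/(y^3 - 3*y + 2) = (y - 2)/(y - 1)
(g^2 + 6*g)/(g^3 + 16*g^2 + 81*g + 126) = g/(g^2 + 10*g + 21)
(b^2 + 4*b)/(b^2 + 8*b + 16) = b/(b + 4)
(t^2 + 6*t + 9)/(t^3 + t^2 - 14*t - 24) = (t + 3)/(t^2 - 2*t - 8)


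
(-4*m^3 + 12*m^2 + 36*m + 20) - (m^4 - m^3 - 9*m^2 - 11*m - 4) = -m^4 - 3*m^3 + 21*m^2 + 47*m + 24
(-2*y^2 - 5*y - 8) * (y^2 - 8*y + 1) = -2*y^4 + 11*y^3 + 30*y^2 + 59*y - 8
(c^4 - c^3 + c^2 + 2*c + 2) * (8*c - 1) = 8*c^5 - 9*c^4 + 9*c^3 + 15*c^2 + 14*c - 2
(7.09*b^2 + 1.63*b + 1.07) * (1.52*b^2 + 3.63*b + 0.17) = 10.7768*b^4 + 28.2143*b^3 + 8.7486*b^2 + 4.1612*b + 0.1819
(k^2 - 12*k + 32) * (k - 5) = k^3 - 17*k^2 + 92*k - 160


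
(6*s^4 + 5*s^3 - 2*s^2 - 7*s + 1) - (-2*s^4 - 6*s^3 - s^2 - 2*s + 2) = 8*s^4 + 11*s^3 - s^2 - 5*s - 1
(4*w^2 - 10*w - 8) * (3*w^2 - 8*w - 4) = 12*w^4 - 62*w^3 + 40*w^2 + 104*w + 32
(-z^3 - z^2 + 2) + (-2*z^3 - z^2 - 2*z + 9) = -3*z^3 - 2*z^2 - 2*z + 11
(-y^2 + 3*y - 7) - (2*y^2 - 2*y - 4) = -3*y^2 + 5*y - 3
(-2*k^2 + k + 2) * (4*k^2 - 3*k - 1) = -8*k^4 + 10*k^3 + 7*k^2 - 7*k - 2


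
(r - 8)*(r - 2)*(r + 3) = r^3 - 7*r^2 - 14*r + 48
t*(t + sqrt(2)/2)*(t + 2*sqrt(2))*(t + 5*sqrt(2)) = t^4 + 15*sqrt(2)*t^3/2 + 27*t^2 + 10*sqrt(2)*t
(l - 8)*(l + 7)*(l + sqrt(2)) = l^3 - l^2 + sqrt(2)*l^2 - 56*l - sqrt(2)*l - 56*sqrt(2)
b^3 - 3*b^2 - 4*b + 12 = (b - 3)*(b - 2)*(b + 2)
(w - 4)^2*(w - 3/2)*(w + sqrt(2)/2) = w^4 - 19*w^3/2 + sqrt(2)*w^3/2 - 19*sqrt(2)*w^2/4 + 28*w^2 - 24*w + 14*sqrt(2)*w - 12*sqrt(2)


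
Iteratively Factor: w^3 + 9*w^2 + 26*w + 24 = (w + 3)*(w^2 + 6*w + 8) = (w + 2)*(w + 3)*(w + 4)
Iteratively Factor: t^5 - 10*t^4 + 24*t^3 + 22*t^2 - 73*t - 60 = (t + 1)*(t^4 - 11*t^3 + 35*t^2 - 13*t - 60) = (t + 1)^2*(t^3 - 12*t^2 + 47*t - 60) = (t - 4)*(t + 1)^2*(t^2 - 8*t + 15) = (t - 5)*(t - 4)*(t + 1)^2*(t - 3)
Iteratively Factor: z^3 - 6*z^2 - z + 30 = (z - 5)*(z^2 - z - 6) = (z - 5)*(z + 2)*(z - 3)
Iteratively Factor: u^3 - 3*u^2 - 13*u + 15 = (u + 3)*(u^2 - 6*u + 5) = (u - 5)*(u + 3)*(u - 1)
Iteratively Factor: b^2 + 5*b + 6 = (b + 2)*(b + 3)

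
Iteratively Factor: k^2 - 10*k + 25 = (k - 5)*(k - 5)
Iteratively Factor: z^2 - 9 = (z - 3)*(z + 3)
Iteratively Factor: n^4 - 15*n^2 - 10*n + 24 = (n + 2)*(n^3 - 2*n^2 - 11*n + 12) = (n + 2)*(n + 3)*(n^2 - 5*n + 4) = (n - 1)*(n + 2)*(n + 3)*(n - 4)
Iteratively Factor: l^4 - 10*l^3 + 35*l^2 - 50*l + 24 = (l - 2)*(l^3 - 8*l^2 + 19*l - 12) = (l - 2)*(l - 1)*(l^2 - 7*l + 12) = (l - 3)*(l - 2)*(l - 1)*(l - 4)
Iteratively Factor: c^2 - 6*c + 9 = (c - 3)*(c - 3)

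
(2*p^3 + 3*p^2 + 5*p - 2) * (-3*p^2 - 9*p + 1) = -6*p^5 - 27*p^4 - 40*p^3 - 36*p^2 + 23*p - 2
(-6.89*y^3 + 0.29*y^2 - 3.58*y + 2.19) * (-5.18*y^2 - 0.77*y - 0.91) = 35.6902*y^5 + 3.8031*y^4 + 24.591*y^3 - 8.8515*y^2 + 1.5715*y - 1.9929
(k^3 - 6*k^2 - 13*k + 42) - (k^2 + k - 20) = k^3 - 7*k^2 - 14*k + 62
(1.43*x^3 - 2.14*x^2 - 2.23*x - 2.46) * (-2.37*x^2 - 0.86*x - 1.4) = -3.3891*x^5 + 3.842*x^4 + 5.1235*x^3 + 10.744*x^2 + 5.2376*x + 3.444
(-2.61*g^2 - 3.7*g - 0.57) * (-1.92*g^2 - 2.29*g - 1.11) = 5.0112*g^4 + 13.0809*g^3 + 12.4645*g^2 + 5.4123*g + 0.6327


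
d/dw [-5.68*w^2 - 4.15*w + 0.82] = -11.36*w - 4.15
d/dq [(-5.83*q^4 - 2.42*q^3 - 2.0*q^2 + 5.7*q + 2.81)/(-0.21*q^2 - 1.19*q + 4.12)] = (2.4486*q^5 + 21.3213*q^4 - 90.3188*q^3 - 26.3342*q^2 - 15.2998*q + 26.8279)/(0.0441*q^4 + 0.4998*q^3 - 0.3143*q^2 - 9.8056*q + 16.9744)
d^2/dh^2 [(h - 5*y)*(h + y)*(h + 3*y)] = 6*h - 2*y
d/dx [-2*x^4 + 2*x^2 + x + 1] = -8*x^3 + 4*x + 1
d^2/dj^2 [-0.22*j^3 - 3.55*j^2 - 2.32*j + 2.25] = -1.32*j - 7.1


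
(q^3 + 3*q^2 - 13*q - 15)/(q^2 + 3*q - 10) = (q^2 - 2*q - 3)/(q - 2)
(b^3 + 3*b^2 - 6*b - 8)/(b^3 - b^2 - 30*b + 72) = (b^3 + 3*b^2 - 6*b - 8)/(b^3 - b^2 - 30*b + 72)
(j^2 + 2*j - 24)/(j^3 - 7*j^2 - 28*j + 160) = (j + 6)/(j^2 - 3*j - 40)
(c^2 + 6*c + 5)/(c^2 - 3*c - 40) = (c + 1)/(c - 8)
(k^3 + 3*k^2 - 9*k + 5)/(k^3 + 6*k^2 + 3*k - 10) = (k - 1)/(k + 2)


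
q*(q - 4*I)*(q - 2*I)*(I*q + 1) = I*q^4 + 7*q^3 - 14*I*q^2 - 8*q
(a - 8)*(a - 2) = a^2 - 10*a + 16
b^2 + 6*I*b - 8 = (b + 2*I)*(b + 4*I)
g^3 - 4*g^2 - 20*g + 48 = (g - 6)*(g - 2)*(g + 4)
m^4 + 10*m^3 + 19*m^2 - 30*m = m*(m - 1)*(m + 5)*(m + 6)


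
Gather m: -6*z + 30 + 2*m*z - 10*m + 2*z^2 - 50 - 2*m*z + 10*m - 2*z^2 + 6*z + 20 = 0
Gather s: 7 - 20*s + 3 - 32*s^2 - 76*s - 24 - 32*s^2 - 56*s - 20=-64*s^2 - 152*s - 34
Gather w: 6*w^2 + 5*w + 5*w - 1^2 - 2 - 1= 6*w^2 + 10*w - 4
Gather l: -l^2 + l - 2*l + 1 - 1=-l^2 - l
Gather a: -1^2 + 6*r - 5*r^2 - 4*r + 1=-5*r^2 + 2*r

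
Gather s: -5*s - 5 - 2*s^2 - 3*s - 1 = -2*s^2 - 8*s - 6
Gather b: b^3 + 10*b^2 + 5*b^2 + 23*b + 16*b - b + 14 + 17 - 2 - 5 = b^3 + 15*b^2 + 38*b + 24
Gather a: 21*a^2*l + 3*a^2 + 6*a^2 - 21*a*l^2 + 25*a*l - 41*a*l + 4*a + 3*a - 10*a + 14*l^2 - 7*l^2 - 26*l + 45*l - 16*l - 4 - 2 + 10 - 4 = a^2*(21*l + 9) + a*(-21*l^2 - 16*l - 3) + 7*l^2 + 3*l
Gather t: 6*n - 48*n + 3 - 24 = -42*n - 21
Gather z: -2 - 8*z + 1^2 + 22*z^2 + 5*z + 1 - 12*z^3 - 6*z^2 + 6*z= -12*z^3 + 16*z^2 + 3*z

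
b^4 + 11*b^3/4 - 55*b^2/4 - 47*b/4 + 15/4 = (b - 3)*(b - 1/4)*(b + 1)*(b + 5)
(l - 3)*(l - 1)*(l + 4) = l^3 - 13*l + 12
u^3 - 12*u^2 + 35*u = u*(u - 7)*(u - 5)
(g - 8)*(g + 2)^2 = g^3 - 4*g^2 - 28*g - 32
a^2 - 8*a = a*(a - 8)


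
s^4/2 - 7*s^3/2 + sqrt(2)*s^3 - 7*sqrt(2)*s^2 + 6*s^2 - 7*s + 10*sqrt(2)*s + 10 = (s/2 + sqrt(2)/2)*(s - 5)*(s - 2)*(s + sqrt(2))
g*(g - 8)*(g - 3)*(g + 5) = g^4 - 6*g^3 - 31*g^2 + 120*g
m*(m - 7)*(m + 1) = m^3 - 6*m^2 - 7*m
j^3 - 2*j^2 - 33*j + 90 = (j - 5)*(j - 3)*(j + 6)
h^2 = h^2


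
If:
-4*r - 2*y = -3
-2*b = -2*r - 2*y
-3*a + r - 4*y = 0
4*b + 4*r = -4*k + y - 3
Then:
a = 1/4 - 3*y/2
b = y/2 + 3/4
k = y/4 - 9/4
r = 3/4 - y/2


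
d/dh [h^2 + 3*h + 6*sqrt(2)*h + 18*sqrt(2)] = 2*h + 3 + 6*sqrt(2)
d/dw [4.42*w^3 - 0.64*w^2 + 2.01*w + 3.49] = 13.26*w^2 - 1.28*w + 2.01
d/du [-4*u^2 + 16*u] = 16 - 8*u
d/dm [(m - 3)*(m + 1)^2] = (m + 1)*(3*m - 5)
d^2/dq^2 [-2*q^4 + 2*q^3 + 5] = 12*q*(1 - 2*q)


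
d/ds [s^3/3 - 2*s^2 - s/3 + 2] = s^2 - 4*s - 1/3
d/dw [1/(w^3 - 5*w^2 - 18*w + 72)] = (-3*w^2 + 10*w + 18)/(w^3 - 5*w^2 - 18*w + 72)^2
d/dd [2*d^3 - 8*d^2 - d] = 6*d^2 - 16*d - 1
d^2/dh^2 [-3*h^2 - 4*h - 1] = -6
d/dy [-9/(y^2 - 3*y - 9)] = 9*(2*y - 3)/(-y^2 + 3*y + 9)^2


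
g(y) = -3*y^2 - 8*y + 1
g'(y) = -6*y - 8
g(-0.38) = 3.61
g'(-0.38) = -5.72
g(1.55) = -18.61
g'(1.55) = -17.30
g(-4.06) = -15.97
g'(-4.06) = 16.36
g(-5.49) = -45.50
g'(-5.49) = 24.94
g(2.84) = -45.92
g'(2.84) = -25.04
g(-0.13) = 1.99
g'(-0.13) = -7.22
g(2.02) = -27.40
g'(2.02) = -20.12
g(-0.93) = 5.85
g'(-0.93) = -2.42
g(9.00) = -314.00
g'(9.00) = -62.00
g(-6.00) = -59.00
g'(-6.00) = 28.00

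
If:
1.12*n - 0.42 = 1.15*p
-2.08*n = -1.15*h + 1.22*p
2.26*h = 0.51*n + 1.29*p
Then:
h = -0.14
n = 0.09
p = -0.28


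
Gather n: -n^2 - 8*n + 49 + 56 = -n^2 - 8*n + 105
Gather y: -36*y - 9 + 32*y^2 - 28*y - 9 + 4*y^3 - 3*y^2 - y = 4*y^3 + 29*y^2 - 65*y - 18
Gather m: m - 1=m - 1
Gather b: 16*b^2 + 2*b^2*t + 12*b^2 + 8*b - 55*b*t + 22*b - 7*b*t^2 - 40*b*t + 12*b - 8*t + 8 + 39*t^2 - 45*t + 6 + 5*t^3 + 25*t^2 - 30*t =b^2*(2*t + 28) + b*(-7*t^2 - 95*t + 42) + 5*t^3 + 64*t^2 - 83*t + 14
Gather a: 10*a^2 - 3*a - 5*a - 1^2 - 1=10*a^2 - 8*a - 2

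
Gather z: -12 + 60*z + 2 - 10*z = 50*z - 10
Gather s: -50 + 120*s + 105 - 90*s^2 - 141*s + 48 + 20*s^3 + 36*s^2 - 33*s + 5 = 20*s^3 - 54*s^2 - 54*s + 108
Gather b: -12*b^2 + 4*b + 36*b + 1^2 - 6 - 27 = -12*b^2 + 40*b - 32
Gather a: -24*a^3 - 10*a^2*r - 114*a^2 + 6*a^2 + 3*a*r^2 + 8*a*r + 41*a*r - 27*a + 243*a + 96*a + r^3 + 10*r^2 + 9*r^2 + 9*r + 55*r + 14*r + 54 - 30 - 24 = -24*a^3 + a^2*(-10*r - 108) + a*(3*r^2 + 49*r + 312) + r^3 + 19*r^2 + 78*r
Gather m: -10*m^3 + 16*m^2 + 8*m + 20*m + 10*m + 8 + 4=-10*m^3 + 16*m^2 + 38*m + 12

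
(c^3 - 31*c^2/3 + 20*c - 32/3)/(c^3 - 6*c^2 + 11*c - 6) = (3*c^2 - 28*c + 32)/(3*(c^2 - 5*c + 6))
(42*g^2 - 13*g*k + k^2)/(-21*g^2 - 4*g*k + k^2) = (-6*g + k)/(3*g + k)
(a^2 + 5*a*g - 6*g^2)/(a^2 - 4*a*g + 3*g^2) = (a + 6*g)/(a - 3*g)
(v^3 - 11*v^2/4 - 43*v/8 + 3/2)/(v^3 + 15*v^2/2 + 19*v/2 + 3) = (8*v^3 - 22*v^2 - 43*v + 12)/(4*(2*v^3 + 15*v^2 + 19*v + 6))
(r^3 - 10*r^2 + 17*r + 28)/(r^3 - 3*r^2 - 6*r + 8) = (r^2 - 6*r - 7)/(r^2 + r - 2)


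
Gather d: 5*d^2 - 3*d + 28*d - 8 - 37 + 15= 5*d^2 + 25*d - 30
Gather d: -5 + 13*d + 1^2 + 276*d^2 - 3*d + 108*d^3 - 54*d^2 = 108*d^3 + 222*d^2 + 10*d - 4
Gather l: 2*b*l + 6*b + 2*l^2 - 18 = 2*b*l + 6*b + 2*l^2 - 18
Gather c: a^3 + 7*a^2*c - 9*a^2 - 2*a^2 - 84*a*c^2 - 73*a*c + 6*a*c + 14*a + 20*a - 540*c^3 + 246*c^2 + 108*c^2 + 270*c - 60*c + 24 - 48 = a^3 - 11*a^2 + 34*a - 540*c^3 + c^2*(354 - 84*a) + c*(7*a^2 - 67*a + 210) - 24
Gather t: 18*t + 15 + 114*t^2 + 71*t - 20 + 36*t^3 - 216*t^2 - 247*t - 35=36*t^3 - 102*t^2 - 158*t - 40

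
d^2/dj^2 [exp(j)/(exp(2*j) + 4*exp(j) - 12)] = (exp(4*j) - 4*exp(3*j) + 72*exp(2*j) + 48*exp(j) + 144)*exp(j)/(exp(6*j) + 12*exp(5*j) + 12*exp(4*j) - 224*exp(3*j) - 144*exp(2*j) + 1728*exp(j) - 1728)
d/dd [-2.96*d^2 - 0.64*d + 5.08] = -5.92*d - 0.64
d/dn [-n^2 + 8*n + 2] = 8 - 2*n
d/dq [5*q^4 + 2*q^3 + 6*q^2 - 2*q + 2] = 20*q^3 + 6*q^2 + 12*q - 2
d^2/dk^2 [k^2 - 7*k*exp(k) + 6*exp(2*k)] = -7*k*exp(k) + 24*exp(2*k) - 14*exp(k) + 2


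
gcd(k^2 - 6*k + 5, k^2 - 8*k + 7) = k - 1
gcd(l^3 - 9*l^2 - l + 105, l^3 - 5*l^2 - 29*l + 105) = l - 7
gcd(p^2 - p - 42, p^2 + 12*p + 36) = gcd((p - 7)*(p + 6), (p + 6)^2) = p + 6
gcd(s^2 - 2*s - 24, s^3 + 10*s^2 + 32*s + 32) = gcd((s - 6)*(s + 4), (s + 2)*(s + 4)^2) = s + 4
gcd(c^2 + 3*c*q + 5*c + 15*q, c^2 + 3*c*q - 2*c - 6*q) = c + 3*q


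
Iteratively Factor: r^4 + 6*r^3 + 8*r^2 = (r)*(r^3 + 6*r^2 + 8*r) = r*(r + 2)*(r^2 + 4*r) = r*(r + 2)*(r + 4)*(r)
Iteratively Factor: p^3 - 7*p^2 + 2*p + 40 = (p - 5)*(p^2 - 2*p - 8) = (p - 5)*(p - 4)*(p + 2)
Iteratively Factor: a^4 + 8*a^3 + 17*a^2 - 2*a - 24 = (a + 3)*(a^3 + 5*a^2 + 2*a - 8) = (a - 1)*(a + 3)*(a^2 + 6*a + 8) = (a - 1)*(a + 2)*(a + 3)*(a + 4)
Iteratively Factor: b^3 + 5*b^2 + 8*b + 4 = (b + 2)*(b^2 + 3*b + 2) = (b + 1)*(b + 2)*(b + 2)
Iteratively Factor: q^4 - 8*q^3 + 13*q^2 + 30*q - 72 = (q - 3)*(q^3 - 5*q^2 - 2*q + 24) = (q - 3)*(q + 2)*(q^2 - 7*q + 12) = (q - 4)*(q - 3)*(q + 2)*(q - 3)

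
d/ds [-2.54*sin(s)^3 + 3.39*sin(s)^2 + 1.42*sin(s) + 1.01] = (-7.62*sin(s)^2 + 6.78*sin(s) + 1.42)*cos(s)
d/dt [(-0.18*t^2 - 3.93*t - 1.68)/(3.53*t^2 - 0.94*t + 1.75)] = (14.0421*t^2 + 11.2308*t - 8.4567)/(12.4609*t^4 - 6.6364*t^3 + 13.2386*t^2 - 3.29*t + 3.0625)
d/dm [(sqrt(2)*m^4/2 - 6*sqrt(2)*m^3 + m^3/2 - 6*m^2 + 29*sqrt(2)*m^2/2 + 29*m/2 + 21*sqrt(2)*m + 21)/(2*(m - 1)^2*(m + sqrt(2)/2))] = (2*sqrt(2)*m^5 - 6*sqrt(2)*m^4 + 4*m^4 - 9*sqrt(2)*m^3 - 12*m^3 - 229*sqrt(2)*m^2 - 20*m^2 - 452*m - 5*sqrt(2)*m - 113*sqrt(2))/(4*(2*m^5 - 6*m^4 + 2*sqrt(2)*m^4 - 6*sqrt(2)*m^3 + 7*m^3 - 5*m^2 + 6*sqrt(2)*m^2 - 2*sqrt(2)*m + 3*m - 1))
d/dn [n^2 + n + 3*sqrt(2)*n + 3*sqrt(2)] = 2*n + 1 + 3*sqrt(2)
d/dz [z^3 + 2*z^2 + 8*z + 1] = 3*z^2 + 4*z + 8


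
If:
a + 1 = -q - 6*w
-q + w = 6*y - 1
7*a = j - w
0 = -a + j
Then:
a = 2/41 - 6*y/41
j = 2/41 - 6*y/41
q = 29/41 - 210*y/41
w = 36*y/41 - 12/41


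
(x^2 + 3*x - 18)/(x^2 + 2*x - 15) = (x + 6)/(x + 5)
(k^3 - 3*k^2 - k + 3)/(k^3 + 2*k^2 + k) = (k^2 - 4*k + 3)/(k*(k + 1))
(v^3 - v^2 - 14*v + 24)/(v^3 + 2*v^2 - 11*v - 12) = (v - 2)/(v + 1)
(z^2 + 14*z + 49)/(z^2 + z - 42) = (z + 7)/(z - 6)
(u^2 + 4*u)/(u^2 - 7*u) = (u + 4)/(u - 7)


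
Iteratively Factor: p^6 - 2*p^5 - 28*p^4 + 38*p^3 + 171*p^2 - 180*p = (p + 4)*(p^5 - 6*p^4 - 4*p^3 + 54*p^2 - 45*p) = (p - 1)*(p + 4)*(p^4 - 5*p^3 - 9*p^2 + 45*p) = p*(p - 1)*(p + 4)*(p^3 - 5*p^2 - 9*p + 45) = p*(p - 3)*(p - 1)*(p + 4)*(p^2 - 2*p - 15) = p*(p - 5)*(p - 3)*(p - 1)*(p + 4)*(p + 3)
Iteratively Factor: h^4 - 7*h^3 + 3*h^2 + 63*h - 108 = (h - 3)*(h^3 - 4*h^2 - 9*h + 36) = (h - 3)^2*(h^2 - h - 12) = (h - 3)^2*(h + 3)*(h - 4)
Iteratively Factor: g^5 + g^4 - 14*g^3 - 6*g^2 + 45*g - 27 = (g - 1)*(g^4 + 2*g^3 - 12*g^2 - 18*g + 27) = (g - 1)*(g + 3)*(g^3 - g^2 - 9*g + 9) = (g - 1)*(g + 3)^2*(g^2 - 4*g + 3) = (g - 3)*(g - 1)*(g + 3)^2*(g - 1)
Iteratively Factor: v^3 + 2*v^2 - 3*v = (v + 3)*(v^2 - v) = (v - 1)*(v + 3)*(v)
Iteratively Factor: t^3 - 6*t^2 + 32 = (t + 2)*(t^2 - 8*t + 16) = (t - 4)*(t + 2)*(t - 4)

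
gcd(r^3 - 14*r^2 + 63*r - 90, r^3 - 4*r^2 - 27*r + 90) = r^2 - 9*r + 18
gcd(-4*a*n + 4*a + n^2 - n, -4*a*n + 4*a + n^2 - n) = 4*a*n - 4*a - n^2 + n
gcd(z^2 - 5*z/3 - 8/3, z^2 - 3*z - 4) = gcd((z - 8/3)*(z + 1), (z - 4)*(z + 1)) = z + 1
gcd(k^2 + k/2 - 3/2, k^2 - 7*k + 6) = k - 1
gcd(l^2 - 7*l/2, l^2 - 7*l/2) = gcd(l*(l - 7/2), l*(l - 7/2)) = l^2 - 7*l/2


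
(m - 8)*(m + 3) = m^2 - 5*m - 24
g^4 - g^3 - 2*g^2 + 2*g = g*(g - 1)*(g - sqrt(2))*(g + sqrt(2))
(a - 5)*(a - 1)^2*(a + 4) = a^4 - 3*a^3 - 17*a^2 + 39*a - 20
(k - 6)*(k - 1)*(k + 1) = k^3 - 6*k^2 - k + 6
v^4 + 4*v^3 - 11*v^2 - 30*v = v*(v - 3)*(v + 2)*(v + 5)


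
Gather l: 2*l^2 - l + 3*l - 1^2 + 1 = 2*l^2 + 2*l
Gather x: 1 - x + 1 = 2 - x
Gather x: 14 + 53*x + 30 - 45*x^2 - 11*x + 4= -45*x^2 + 42*x + 48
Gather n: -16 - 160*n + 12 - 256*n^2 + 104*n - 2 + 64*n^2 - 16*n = -192*n^2 - 72*n - 6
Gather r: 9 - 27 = -18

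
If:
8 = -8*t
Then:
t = -1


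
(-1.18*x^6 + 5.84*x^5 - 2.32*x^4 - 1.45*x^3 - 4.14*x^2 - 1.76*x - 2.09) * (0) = 0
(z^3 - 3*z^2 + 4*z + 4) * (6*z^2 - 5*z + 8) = 6*z^5 - 23*z^4 + 47*z^3 - 20*z^2 + 12*z + 32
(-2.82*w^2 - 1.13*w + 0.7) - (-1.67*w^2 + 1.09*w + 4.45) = -1.15*w^2 - 2.22*w - 3.75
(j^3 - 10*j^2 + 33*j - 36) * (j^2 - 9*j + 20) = j^5 - 19*j^4 + 143*j^3 - 533*j^2 + 984*j - 720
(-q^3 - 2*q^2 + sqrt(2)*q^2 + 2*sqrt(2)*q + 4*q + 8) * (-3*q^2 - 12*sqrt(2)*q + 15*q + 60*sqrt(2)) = 3*q^5 - 9*q^4 + 9*sqrt(2)*q^4 - 66*q^3 - 27*sqrt(2)*q^3 - 138*sqrt(2)*q^2 + 108*q^2 + 144*sqrt(2)*q + 360*q + 480*sqrt(2)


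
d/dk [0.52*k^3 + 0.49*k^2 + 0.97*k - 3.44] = 1.56*k^2 + 0.98*k + 0.97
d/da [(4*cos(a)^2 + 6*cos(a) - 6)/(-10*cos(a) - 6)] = 2*(5*cos(a)^2 + 6*cos(a) + 12)*sin(a)/(5*cos(a) + 3)^2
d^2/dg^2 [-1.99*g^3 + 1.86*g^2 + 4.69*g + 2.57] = 3.72 - 11.94*g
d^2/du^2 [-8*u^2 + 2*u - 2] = -16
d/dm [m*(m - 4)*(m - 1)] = 3*m^2 - 10*m + 4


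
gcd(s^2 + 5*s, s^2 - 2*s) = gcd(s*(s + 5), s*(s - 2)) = s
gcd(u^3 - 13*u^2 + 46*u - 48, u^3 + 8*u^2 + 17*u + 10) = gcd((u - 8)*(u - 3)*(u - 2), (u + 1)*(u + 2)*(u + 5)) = 1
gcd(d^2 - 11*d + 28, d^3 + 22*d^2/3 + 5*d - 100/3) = 1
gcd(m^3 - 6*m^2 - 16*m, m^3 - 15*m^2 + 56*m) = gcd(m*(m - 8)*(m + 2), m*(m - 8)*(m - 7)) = m^2 - 8*m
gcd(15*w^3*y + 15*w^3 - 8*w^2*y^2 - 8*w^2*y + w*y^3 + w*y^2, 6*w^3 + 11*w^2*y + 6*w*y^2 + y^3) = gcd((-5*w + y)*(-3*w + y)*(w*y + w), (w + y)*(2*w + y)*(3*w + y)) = 1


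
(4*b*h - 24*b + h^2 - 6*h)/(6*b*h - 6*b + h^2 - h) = (4*b*h - 24*b + h^2 - 6*h)/(6*b*h - 6*b + h^2 - h)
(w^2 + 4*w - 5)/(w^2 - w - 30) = (w - 1)/(w - 6)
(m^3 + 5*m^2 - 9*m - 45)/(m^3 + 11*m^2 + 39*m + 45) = (m - 3)/(m + 3)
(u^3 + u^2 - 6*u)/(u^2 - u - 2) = u*(u + 3)/(u + 1)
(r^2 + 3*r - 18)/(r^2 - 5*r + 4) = (r^2 + 3*r - 18)/(r^2 - 5*r + 4)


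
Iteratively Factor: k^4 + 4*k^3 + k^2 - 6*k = (k + 3)*(k^3 + k^2 - 2*k) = k*(k + 3)*(k^2 + k - 2) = k*(k + 2)*(k + 3)*(k - 1)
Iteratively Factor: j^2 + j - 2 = (j - 1)*(j + 2)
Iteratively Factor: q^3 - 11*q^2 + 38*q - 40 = (q - 2)*(q^2 - 9*q + 20) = (q - 4)*(q - 2)*(q - 5)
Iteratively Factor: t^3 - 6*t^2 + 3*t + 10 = (t - 5)*(t^2 - t - 2) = (t - 5)*(t + 1)*(t - 2)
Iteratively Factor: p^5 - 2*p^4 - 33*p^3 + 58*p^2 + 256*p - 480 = (p - 5)*(p^4 + 3*p^3 - 18*p^2 - 32*p + 96) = (p - 5)*(p - 3)*(p^3 + 6*p^2 - 32) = (p - 5)*(p - 3)*(p + 4)*(p^2 + 2*p - 8) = (p - 5)*(p - 3)*(p - 2)*(p + 4)*(p + 4)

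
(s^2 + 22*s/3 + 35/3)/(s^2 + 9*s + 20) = (s + 7/3)/(s + 4)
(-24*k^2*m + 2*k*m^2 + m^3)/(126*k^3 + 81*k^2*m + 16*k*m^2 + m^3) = m*(-4*k + m)/(21*k^2 + 10*k*m + m^2)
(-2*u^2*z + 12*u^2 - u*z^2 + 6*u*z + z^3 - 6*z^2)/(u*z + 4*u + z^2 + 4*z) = (-2*u*z + 12*u + z^2 - 6*z)/(z + 4)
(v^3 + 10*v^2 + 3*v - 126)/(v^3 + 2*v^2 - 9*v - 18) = (v^2 + 13*v + 42)/(v^2 + 5*v + 6)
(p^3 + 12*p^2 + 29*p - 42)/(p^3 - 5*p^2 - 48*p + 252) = (p^2 + 5*p - 6)/(p^2 - 12*p + 36)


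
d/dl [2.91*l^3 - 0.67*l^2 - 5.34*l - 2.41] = 8.73*l^2 - 1.34*l - 5.34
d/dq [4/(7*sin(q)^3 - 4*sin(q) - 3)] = 4*(4 - 21*sin(q)^2)*cos(q)/(-7*sin(q)^3 + 4*sin(q) + 3)^2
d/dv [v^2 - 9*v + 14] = 2*v - 9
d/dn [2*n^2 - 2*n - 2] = 4*n - 2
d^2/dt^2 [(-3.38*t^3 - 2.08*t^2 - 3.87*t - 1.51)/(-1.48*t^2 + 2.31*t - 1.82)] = (-1.4210854715202e-14*t^5 + 2.8421709430404e-14*t^4 + 49.039204*t^3 - 99.03228*t^2 - 26.344248*t + 54.300442)/(3.241792*t^6 - 15.179472*t^5 + 35.651868*t^4 - 49.659687*t^3 + 43.842162*t^2 - 22.954932*t + 6.028568)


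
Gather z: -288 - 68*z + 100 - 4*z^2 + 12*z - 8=-4*z^2 - 56*z - 196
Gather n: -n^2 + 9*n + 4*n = -n^2 + 13*n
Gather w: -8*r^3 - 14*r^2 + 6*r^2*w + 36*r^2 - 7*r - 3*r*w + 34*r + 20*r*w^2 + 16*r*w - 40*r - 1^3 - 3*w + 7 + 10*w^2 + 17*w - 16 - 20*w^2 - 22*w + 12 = -8*r^3 + 22*r^2 - 13*r + w^2*(20*r - 10) + w*(6*r^2 + 13*r - 8) + 2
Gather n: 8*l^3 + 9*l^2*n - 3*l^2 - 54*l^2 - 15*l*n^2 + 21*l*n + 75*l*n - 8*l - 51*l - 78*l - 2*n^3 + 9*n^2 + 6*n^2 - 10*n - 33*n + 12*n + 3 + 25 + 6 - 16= 8*l^3 - 57*l^2 - 137*l - 2*n^3 + n^2*(15 - 15*l) + n*(9*l^2 + 96*l - 31) + 18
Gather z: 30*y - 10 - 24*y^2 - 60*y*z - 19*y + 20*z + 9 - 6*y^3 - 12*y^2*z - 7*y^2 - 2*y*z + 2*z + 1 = -6*y^3 - 31*y^2 + 11*y + z*(-12*y^2 - 62*y + 22)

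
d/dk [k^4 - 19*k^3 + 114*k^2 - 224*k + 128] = 4*k^3 - 57*k^2 + 228*k - 224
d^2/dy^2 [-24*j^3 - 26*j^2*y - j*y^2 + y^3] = -2*j + 6*y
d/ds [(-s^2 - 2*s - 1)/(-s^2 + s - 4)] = 3*(-s^2 + 2*s + 3)/(s^4 - 2*s^3 + 9*s^2 - 8*s + 16)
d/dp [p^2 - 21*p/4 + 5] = 2*p - 21/4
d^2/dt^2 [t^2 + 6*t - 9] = 2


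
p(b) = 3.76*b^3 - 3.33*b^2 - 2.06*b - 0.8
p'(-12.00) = 1702.18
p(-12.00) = -6952.88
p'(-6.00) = 443.98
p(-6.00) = -920.48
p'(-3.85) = 190.78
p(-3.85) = -256.80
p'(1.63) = 17.05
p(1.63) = 3.28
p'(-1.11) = 19.23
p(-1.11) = -7.76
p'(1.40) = 10.72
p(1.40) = 0.11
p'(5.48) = 300.19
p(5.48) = 506.68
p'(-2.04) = 58.47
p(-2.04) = -42.38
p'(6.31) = 405.04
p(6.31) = 798.27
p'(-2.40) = 78.90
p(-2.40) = -67.02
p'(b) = 11.28*b^2 - 6.66*b - 2.06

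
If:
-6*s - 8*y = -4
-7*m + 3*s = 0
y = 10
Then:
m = -38/7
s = -38/3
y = 10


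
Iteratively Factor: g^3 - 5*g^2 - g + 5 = (g - 1)*(g^2 - 4*g - 5) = (g - 1)*(g + 1)*(g - 5)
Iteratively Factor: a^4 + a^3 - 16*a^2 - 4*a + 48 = (a + 2)*(a^3 - a^2 - 14*a + 24) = (a + 2)*(a + 4)*(a^2 - 5*a + 6) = (a - 3)*(a + 2)*(a + 4)*(a - 2)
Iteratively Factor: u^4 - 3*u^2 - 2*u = (u + 1)*(u^3 - u^2 - 2*u) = (u - 2)*(u + 1)*(u^2 + u) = u*(u - 2)*(u + 1)*(u + 1)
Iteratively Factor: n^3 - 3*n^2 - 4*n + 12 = (n - 3)*(n^2 - 4) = (n - 3)*(n - 2)*(n + 2)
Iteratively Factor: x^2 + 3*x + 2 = (x + 2)*(x + 1)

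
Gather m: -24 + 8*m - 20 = 8*m - 44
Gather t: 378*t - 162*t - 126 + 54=216*t - 72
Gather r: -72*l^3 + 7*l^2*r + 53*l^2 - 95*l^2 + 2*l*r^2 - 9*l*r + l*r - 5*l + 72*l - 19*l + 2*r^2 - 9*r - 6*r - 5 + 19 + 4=-72*l^3 - 42*l^2 + 48*l + r^2*(2*l + 2) + r*(7*l^2 - 8*l - 15) + 18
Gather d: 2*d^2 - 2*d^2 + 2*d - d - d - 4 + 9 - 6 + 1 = 0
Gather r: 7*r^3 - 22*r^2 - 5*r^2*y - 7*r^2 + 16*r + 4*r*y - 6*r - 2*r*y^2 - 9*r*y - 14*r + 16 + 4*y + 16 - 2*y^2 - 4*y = 7*r^3 + r^2*(-5*y - 29) + r*(-2*y^2 - 5*y - 4) - 2*y^2 + 32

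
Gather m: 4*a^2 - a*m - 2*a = 4*a^2 - a*m - 2*a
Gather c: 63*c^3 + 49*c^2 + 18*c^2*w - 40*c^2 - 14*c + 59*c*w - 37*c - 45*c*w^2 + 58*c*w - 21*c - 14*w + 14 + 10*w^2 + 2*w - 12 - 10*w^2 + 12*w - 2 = 63*c^3 + c^2*(18*w + 9) + c*(-45*w^2 + 117*w - 72)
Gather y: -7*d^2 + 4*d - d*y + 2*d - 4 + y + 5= -7*d^2 + 6*d + y*(1 - d) + 1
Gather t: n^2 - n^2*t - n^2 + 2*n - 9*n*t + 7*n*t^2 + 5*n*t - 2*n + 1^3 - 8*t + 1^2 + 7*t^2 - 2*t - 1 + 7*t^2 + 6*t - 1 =t^2*(7*n + 14) + t*(-n^2 - 4*n - 4)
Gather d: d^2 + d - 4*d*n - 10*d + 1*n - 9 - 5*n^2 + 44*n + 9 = d^2 + d*(-4*n - 9) - 5*n^2 + 45*n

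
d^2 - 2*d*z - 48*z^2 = (d - 8*z)*(d + 6*z)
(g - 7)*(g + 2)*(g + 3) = g^3 - 2*g^2 - 29*g - 42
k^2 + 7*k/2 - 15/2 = (k - 3/2)*(k + 5)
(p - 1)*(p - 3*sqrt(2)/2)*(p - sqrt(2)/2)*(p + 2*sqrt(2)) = p^4 - p^3 - 13*p^2/2 + 3*sqrt(2)*p + 13*p/2 - 3*sqrt(2)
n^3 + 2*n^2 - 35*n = n*(n - 5)*(n + 7)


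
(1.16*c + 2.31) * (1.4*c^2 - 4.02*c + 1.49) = 1.624*c^3 - 1.4292*c^2 - 7.5578*c + 3.4419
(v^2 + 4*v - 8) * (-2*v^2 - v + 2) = -2*v^4 - 9*v^3 + 14*v^2 + 16*v - 16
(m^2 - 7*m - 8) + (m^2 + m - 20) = 2*m^2 - 6*m - 28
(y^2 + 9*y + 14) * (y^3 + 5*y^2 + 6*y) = y^5 + 14*y^4 + 65*y^3 + 124*y^2 + 84*y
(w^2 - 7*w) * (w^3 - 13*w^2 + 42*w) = w^5 - 20*w^4 + 133*w^3 - 294*w^2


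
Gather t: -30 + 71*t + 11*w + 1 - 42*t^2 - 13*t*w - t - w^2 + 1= -42*t^2 + t*(70 - 13*w) - w^2 + 11*w - 28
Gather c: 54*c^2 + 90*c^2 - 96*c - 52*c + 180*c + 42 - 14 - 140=144*c^2 + 32*c - 112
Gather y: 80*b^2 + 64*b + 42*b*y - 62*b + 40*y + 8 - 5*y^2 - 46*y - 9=80*b^2 + 2*b - 5*y^2 + y*(42*b - 6) - 1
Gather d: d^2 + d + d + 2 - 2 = d^2 + 2*d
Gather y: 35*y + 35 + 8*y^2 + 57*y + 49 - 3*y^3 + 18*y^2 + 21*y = -3*y^3 + 26*y^2 + 113*y + 84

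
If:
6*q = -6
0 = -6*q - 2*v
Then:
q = -1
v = 3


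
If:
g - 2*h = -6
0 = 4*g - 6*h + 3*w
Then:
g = 18 - 3*w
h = 12 - 3*w/2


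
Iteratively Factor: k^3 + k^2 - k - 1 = (k + 1)*(k^2 - 1) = (k - 1)*(k + 1)*(k + 1)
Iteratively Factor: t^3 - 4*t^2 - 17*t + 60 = (t - 3)*(t^2 - t - 20) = (t - 5)*(t - 3)*(t + 4)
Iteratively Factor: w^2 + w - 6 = (w + 3)*(w - 2)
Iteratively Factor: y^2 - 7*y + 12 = (y - 3)*(y - 4)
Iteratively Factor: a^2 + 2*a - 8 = (a + 4)*(a - 2)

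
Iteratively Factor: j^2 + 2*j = (j)*(j + 2)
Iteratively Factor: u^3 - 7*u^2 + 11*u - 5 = (u - 1)*(u^2 - 6*u + 5) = (u - 1)^2*(u - 5)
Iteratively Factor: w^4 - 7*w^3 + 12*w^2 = (w - 4)*(w^3 - 3*w^2) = w*(w - 4)*(w^2 - 3*w) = w^2*(w - 4)*(w - 3)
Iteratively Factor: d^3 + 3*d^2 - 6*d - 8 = (d - 2)*(d^2 + 5*d + 4) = (d - 2)*(d + 4)*(d + 1)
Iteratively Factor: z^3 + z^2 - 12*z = (z)*(z^2 + z - 12) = z*(z - 3)*(z + 4)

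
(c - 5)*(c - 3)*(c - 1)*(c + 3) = c^4 - 6*c^3 - 4*c^2 + 54*c - 45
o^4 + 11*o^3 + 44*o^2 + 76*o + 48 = (o + 2)^2*(o + 3)*(o + 4)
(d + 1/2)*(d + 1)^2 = d^3 + 5*d^2/2 + 2*d + 1/2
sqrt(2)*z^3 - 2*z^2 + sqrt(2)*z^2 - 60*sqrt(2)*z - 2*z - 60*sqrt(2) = (z - 6*sqrt(2))*(z + 5*sqrt(2))*(sqrt(2)*z + sqrt(2))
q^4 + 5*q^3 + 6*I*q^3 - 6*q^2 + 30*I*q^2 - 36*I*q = q*(q - 1)*(q + 6)*(q + 6*I)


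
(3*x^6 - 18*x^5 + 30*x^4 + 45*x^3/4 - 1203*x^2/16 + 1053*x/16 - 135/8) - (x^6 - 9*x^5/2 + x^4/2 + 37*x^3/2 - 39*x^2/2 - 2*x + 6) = 2*x^6 - 27*x^5/2 + 59*x^4/2 - 29*x^3/4 - 891*x^2/16 + 1085*x/16 - 183/8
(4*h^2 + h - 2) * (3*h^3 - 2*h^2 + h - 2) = 12*h^5 - 5*h^4 - 4*h^3 - 3*h^2 - 4*h + 4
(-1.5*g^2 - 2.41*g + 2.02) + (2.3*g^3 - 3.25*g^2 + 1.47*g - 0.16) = 2.3*g^3 - 4.75*g^2 - 0.94*g + 1.86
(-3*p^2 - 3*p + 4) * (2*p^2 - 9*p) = -6*p^4 + 21*p^3 + 35*p^2 - 36*p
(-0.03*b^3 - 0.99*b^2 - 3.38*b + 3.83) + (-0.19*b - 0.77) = -0.03*b^3 - 0.99*b^2 - 3.57*b + 3.06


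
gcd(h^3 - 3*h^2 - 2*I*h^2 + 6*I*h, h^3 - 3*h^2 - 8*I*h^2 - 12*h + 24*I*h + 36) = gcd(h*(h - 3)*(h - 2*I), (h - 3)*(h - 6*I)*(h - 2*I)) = h^2 + h*(-3 - 2*I) + 6*I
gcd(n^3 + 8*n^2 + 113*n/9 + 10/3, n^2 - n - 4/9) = n + 1/3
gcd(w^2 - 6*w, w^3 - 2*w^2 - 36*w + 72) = w - 6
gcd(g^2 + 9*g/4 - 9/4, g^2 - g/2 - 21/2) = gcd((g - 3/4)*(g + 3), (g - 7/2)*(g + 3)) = g + 3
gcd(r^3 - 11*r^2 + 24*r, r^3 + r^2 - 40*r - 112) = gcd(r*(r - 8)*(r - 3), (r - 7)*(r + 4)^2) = 1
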